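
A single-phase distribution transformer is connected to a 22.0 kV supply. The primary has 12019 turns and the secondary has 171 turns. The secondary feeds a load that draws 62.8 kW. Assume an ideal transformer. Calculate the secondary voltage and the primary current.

V_s = V_p × N_s/N_p = 22000 × 171/12019 = 313.00 V.
I_s = P/V_s = 62800/313.00 = 200.64 A.
I_p = I_s × N_s/N_p = 200.64 × 171/12019 = 2.85 A.

V_s ≈ 313 V, I_p ≈ 2.85 A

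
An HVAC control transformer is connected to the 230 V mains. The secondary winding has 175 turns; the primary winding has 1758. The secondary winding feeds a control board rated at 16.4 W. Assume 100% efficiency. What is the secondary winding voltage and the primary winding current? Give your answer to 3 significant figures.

V_s = V_p × N_s/N_p = 230 × 175/1758 = 22.895 V.
I_s = P/V_s = 16.4/22.895 = 0.71630 A.
I_p = I_s × N_s/N_p = 0.71630 × 175/1758 = 0.0713 A.

V_s ≈ 22.9 V, I_p ≈ 0.0713 A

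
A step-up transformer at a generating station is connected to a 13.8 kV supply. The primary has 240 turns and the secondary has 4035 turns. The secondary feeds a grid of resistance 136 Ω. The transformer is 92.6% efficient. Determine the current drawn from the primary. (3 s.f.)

V_s = 13800 × 4035/240 = 232010 V.
I_s = V_s/R = 232010/136 = 1706.0 A.
P_out = V_s I_s = 232010 × 1706.0 = 3.9581×10^8 W.
P_in = P_out/η = 3.9581×10^8/0.926 = 4.2744×10^8 W.
I_p = P_in/V_p = 4.2744×10^8/13800 = 31000 A.

I_p ≈ 31000 A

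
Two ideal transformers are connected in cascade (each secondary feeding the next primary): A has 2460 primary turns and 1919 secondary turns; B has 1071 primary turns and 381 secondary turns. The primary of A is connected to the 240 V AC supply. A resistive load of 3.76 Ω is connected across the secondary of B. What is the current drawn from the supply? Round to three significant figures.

After A: V = 240.00 × 1919/2460 = 187.22 V.
After B: V = 187.22 × 381/1071 = 66.602 V.
I_load = 66.602/3.76 = 17.713 A, so P_out = 66.602 × 17.713 = 1179.7 W.
All ideal ⇒ P_in = P_out, so I_supply = 1179.7/240 = 4.92 A.

I_supply ≈ 4.92 A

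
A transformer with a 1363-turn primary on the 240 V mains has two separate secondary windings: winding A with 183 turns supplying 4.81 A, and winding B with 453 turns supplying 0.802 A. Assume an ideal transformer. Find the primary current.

V_A = 240 × 183/1363 = 32.223 V; V_B = 240 × 453/1363 = 79.765 V.
P_out = V_A I_A + V_B I_B = 32.223×4.81 + 79.765×0.802 = 154.99 + 63.972 = 218.96 W.
Ideal ⇒ P_in = P_out, so I_p = P_out/V_p = 218.96/240 = 0.912 A.

I_p ≈ 0.912 A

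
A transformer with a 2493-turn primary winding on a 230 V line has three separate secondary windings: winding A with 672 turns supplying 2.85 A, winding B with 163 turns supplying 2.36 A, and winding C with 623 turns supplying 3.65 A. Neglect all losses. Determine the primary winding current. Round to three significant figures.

I_p ≈ 1.83 A

V_A = 230 × 672/2493 = 61.998 V; V_B = 230 × 163/2493 = 15.038 V; V_C = 230 × 623/2493 = 57.477 V.
P_out = V_A I_A + V_B I_B + V_C I_C = 61.998×2.85 + 15.038×2.36 + 57.477×3.65 = 176.69 + 35.490 + 209.79 = 421.97 W.
Ideal ⇒ P_in = P_out, so I_p = P_out/V_p = 421.97/230 = 1.83 A.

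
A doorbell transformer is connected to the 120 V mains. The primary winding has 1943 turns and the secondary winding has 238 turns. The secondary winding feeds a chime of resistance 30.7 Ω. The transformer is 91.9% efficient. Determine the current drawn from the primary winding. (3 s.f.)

I_p ≈ 0.0638 A

V_s = 120 × 238/1943 = 14.699 V.
I_s = V_s/R = 14.699/30.7 = 0.47879 A.
P_out = V_s I_s = 14.699 × 0.47879 = 7.0377 W.
P_in = P_out/η = 7.0377/0.919 = 7.6580 W.
I_p = P_in/V_p = 7.6580/120 = 0.0638 A.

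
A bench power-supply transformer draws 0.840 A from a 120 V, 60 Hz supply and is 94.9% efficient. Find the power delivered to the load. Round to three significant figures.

P_out ≈ 95.7 W

P_in = V_p I_p = 120 × 0.840 = 100.80 W.
P_out = η P_in = 0.949 × 100.80 = 95.7 W.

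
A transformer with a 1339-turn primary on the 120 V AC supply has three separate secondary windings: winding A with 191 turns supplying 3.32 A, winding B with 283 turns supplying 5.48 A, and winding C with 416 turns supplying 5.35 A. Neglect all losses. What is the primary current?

I_p ≈ 3.29 A

V_A = 120 × 191/1339 = 17.117 V; V_B = 120 × 283/1339 = 25.362 V; V_C = 120 × 416/1339 = 37.282 V.
P_out = V_A I_A + V_B I_B + V_C I_C = 17.117×3.32 + 25.362×5.48 + 37.282×5.35 = 56.829 + 138.98 + 199.46 = 395.27 W.
Ideal ⇒ P_in = P_out, so I_p = P_out/V_p = 395.27/120 = 3.29 A.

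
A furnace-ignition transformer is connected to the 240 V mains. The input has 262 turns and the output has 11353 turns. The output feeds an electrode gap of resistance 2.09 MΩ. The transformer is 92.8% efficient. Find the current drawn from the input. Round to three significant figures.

V_out = 240 × 11353/262 = 10400 V.
I_out = V_out/R = 10400/(2.09×10^6) = 0.0049759 A.
P_out = V_out I_out = 10400 × 0.0049759 = 51.748 W.
P_in = P_out/η = 51.748/0.928 = 55.763 W.
I_in = P_in/V_in = 55.763/240 = 0.232 A.

I_in ≈ 0.232 A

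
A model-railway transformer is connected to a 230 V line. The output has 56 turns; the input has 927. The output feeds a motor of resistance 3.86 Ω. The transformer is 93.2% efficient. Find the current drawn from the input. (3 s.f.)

I_in ≈ 0.233 A

V_out = 230 × 56/927 = 13.894 V.
I_out = V_out/R = 13.894/3.86 = 3.5996 A.
P_out = V_out I_out = 13.894 × 3.5996 = 50.013 W.
P_in = P_out/η = 50.013/0.932 = 53.662 W.
I_in = P_in/V_in = 53.662/230 = 0.233 A.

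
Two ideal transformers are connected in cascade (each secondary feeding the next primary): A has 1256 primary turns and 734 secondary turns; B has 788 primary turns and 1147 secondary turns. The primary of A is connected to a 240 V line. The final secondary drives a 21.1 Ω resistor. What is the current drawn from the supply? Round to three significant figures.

I_supply ≈ 8.23 A

After A: V = 240.00 × 734/1256 = 140.25 V.
After B: V = 140.25 × 1147/788 = 204.15 V.
I_load = 204.15/21.1 = 9.6755 A, so P_out = 204.15 × 9.6755 = 1975.3 W.
All ideal ⇒ P_in = P_out, so I_supply = 1975.3/240 = 8.23 A.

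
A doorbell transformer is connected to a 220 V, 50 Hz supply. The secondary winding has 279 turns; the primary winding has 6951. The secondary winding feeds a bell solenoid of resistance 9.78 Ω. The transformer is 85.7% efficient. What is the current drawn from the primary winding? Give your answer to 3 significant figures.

I_p ≈ 0.0423 A

V_s = 220 × 279/6951 = 8.8304 V.
I_s = V_s/R = 8.8304/9.78 = 0.90290 A.
P_out = V_s I_s = 8.8304 × 0.90290 = 7.9730 W.
P_in = P_out/η = 7.9730/0.857 = 9.3034 W.
I_p = P_in/V_p = 9.3034/220 = 0.0423 A.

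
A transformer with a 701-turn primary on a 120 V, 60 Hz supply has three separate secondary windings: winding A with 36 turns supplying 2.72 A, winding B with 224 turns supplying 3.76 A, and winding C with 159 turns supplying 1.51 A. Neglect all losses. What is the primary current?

V_A = 120 × 36/701 = 6.1626 V; V_B = 120 × 224/701 = 38.345 V; V_C = 120 × 159/701 = 27.218 V.
P_out = V_A I_A + V_B I_B + V_C I_C = 6.1626×2.72 + 38.345×3.76 + 27.218×1.51 = 16.762 + 144.18 + 41.100 = 202.04 W.
Ideal ⇒ P_in = P_out, so I_p = P_out/V_p = 202.04/120 = 1.68 A.

I_p ≈ 1.68 A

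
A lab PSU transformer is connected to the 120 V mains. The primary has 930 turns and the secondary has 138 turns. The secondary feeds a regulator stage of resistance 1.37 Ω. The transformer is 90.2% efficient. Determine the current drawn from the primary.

V_s = 120 × 138/930 = 17.806 V.
I_s = V_s/R = 17.806/1.37 = 12.997 A.
P_out = V_s I_s = 17.806 × 12.997 = 231.44 W.
P_in = P_out/η = 231.44/0.902 = 256.58 W.
I_p = P_in/V_p = 256.58/120 = 2.14 A.

I_p ≈ 2.14 A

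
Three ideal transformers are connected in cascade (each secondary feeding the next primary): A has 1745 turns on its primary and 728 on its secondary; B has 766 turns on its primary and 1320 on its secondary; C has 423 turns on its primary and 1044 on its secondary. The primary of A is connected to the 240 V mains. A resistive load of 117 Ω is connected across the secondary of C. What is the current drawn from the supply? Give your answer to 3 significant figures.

After A: V = 240.00 × 728/1745 = 100.13 V.
After B: V = 100.13 × 1320/766 = 172.54 V.
After C: V = 172.54 × 1044/423 = 425.85 V.
I_load = 425.85/117 = 3.6397 A, so P_out = 425.85 × 3.6397 = 1550.0 W.
All ideal ⇒ P_in = P_out, so I_supply = 1550.0/240 = 6.46 A.

I_supply ≈ 6.46 A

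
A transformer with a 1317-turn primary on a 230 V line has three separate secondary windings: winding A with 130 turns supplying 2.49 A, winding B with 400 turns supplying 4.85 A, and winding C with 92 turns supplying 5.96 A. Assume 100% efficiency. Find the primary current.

V_A = 230 × 130/1317 = 22.703 V; V_B = 230 × 400/1317 = 69.856 V; V_C = 230 × 92/1317 = 16.067 V.
P_out = V_A I_A + V_B I_B + V_C I_C = 22.703×2.49 + 69.856×4.85 + 16.067×5.96 = 56.531 + 338.80 + 95.758 = 491.09 W.
Ideal ⇒ P_in = P_out, so I_p = P_out/V_p = 491.09/230 = 2.14 A.

I_p ≈ 2.14 A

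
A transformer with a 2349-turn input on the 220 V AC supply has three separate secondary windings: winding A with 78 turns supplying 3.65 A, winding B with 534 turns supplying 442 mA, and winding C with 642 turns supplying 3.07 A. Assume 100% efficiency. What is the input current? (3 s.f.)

I_in ≈ 1.06 A

V_A = 220 × 78/2349 = 7.3052 V; V_B = 220 × 534/2349 = 50.013 V; V_C = 220 × 642/2349 = 60.128 V.
P_out = V_A I_A + V_B I_B + V_C I_C = 7.3052×3.65 + 50.013×0.442 + 60.128×3.07 = 26.664 + 22.106 + 184.59 = 233.36 W.
Ideal ⇒ P_in = P_out, so I_in = P_out/V_in = 233.36/220 = 1.06 A.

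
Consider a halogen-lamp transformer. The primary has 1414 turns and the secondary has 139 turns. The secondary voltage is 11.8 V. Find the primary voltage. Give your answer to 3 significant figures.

V_p/V_s = N_p/N_s, so V_p = 11.8 × 1414/139 = 120 V.

V_p ≈ 120 V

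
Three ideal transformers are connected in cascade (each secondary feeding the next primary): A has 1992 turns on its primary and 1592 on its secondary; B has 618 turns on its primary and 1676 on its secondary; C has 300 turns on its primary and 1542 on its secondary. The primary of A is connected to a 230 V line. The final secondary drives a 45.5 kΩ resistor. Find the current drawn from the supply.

Secondary of A: V = 230.00 × 1592/1992 = 183.82 V.
Secondary of B: V = 183.82 × 1676/618 = 498.50 V.
Secondary of C: V = 498.50 × 1542/300 = 2562.3 V.
I_load = 2562.3/45500 = 0.056314 A, so P_out = 2562.3 × 0.056314 = 144.29 W.
All ideal ⇒ P_in = P_out, so I_supply = 144.29/230 = 0.627 A.

I_supply ≈ 0.627 A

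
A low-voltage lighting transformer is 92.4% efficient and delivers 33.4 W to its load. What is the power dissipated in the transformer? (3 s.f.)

P_in = P_out/η = 33.4/0.924 = 36.1472 W.
P_loss = P_in − P_out = 36.1472 − 33.4 = 2.75 W.

P_loss ≈ 2.75 W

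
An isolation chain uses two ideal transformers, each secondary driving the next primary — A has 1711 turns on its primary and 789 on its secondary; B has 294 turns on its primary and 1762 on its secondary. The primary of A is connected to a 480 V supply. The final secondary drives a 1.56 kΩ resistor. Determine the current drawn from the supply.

I_supply ≈ 2.35 A

After A: V = 480.00 × 789/1711 = 221.34 V.
After B: V = 221.34 × 1762/294 = 1326.6 V.
I_load = 1326.6/1560 = 0.85036 A, so P_out = 1326.6 × 0.85036 = 1128.1 W.
All ideal ⇒ P_in = P_out, so I_supply = 1128.1/480 = 2.35 A.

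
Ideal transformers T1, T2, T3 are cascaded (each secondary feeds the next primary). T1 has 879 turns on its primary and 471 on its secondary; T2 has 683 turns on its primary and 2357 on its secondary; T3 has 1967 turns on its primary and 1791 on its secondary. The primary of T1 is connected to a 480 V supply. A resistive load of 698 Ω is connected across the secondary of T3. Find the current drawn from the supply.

After T1: V = 480.00 × 471/879 = 257.20 V.
After T2: V = 257.20 × 2357/683 = 887.59 V.
After T3: V = 887.59 × 1791/1967 = 808.17 V.
I_load = 808.17/698 = 1.1578 A, so P_out = 808.17 × 1.1578 = 935.73 W.
All ideal ⇒ P_in = P_out, so I_supply = 935.73/480 = 1.95 A.

I_supply ≈ 1.95 A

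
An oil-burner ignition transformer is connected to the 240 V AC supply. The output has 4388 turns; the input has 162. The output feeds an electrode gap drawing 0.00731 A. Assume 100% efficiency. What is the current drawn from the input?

For an ideal transformer I_in N_in = I_out N_out, so I_in = 0.00731 × 4388/162 = 0.198 A.

I_in ≈ 0.198 A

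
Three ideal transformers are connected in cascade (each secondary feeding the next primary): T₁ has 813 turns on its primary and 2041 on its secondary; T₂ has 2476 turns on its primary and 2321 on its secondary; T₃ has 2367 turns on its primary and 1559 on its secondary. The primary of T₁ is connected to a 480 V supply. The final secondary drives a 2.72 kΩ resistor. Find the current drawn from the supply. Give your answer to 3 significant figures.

I_supply ≈ 0.424 A

After T₁: V = 480.00 × 2041/813 = 1205.0 V.
After T₂: V = 1205.0 × 2321/2476 = 1129.6 V.
After T₃: V = 1129.6 × 1559/2367 = 743.99 V.
I_load = 743.99/2720 = 0.27353 A, so P_out = 743.99 × 0.27353 = 203.50 W.
All ideal ⇒ P_in = P_out, so I_supply = 203.50/480 = 0.424 A.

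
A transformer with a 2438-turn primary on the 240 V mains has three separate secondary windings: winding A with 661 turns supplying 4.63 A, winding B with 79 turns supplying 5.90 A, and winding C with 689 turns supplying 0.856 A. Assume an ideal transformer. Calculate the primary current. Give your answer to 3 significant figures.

I_p ≈ 1.69 A

V_A = 240 × 661/2438 = 65.070 V; V_B = 240 × 79/2438 = 7.7769 V; V_C = 240 × 689/2438 = 67.826 V.
P_out = V_A I_A + V_B I_B + V_C I_C = 65.070×4.63 + 7.7769×5.90 + 67.826×0.856 = 301.27 + 45.884 + 58.059 = 405.22 W.
Ideal ⇒ P_in = P_out, so I_p = P_out/V_p = 405.22/240 = 1.69 A.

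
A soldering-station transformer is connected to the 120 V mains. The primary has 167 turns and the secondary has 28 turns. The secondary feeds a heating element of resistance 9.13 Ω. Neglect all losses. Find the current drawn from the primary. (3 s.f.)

I_p ≈ 0.369 A

V_s = V_p × N_s/N_p = 120 × 28/167 = 20.120 V.
I_s = V_s/R = 20.120/9.13 = 2.2037 A.
For an ideal transformer I_p N_p = I_s N_s, so I_p = 2.2037 × 28/167 = 0.369 A.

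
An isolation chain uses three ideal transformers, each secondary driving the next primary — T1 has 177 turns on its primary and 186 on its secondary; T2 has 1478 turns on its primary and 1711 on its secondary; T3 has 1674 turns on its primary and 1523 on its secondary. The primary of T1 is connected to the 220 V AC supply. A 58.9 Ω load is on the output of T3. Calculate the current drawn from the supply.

I_supply ≈ 4.58 A

After T1: V = 220.00 × 186/177 = 231.19 V.
After T2: V = 231.19 × 1711/1478 = 267.63 V.
After T3: V = 267.63 × 1523/1674 = 243.49 V.
I_load = 243.49/58.9 = 4.1340 A, so P_out = 243.49 × 4.1340 = 1006.6 W.
All ideal ⇒ P_in = P_out, so I_supply = 1006.6/220 = 4.58 A.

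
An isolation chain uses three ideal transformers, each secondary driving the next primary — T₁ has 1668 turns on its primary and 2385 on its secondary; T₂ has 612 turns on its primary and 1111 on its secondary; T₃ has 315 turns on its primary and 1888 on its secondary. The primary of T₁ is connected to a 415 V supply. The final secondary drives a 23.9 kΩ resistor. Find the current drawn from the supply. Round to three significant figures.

Secondary of T₁: V = 415.00 × 2385/1668 = 593.39 V.
Secondary of T₂: V = 593.39 × 1111/612 = 1077.2 V.
Secondary of T₃: V = 1077.2 × 1888/315 = 6456.5 V.
I_load = 6456.5/23900 = 0.27014 A, so P_out = 6456.5 × 0.27014 = 1744.2 W.
All ideal ⇒ P_in = P_out, so I_supply = 1744.2/415 = 4.20 A.

I_supply ≈ 4.20 A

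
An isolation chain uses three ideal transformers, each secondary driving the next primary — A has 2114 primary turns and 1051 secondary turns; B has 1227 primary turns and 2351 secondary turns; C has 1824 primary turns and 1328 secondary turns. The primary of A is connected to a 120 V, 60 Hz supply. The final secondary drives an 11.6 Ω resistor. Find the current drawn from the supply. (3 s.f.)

After A: V = 120.00 × 1051/2114 = 59.659 V.
After B: V = 59.659 × 2351/1227 = 114.31 V.
After C: V = 114.31 × 1328/1824 = 83.226 V.
I_load = 83.226/11.6 = 7.1747 A, so P_out = 83.226 × 7.1747 = 597.12 W.
All ideal ⇒ P_in = P_out, so I_supply = 597.12/120 = 4.98 A.

I_supply ≈ 4.98 A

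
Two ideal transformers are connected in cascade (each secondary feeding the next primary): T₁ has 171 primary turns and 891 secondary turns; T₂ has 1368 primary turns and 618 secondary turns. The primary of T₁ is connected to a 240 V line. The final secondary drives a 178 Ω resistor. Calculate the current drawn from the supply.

I_supply ≈ 7.47 A

After T₁: V = 240.00 × 891/171 = 1250.5 V.
After T₂: V = 1250.5 × 618/1368 = 564.93 V.
I_load = 564.93/178 = 3.1738 A, so P_out = 564.93 × 3.1738 = 1793.0 W.
All ideal ⇒ P_in = P_out, so I_supply = 1793.0/240 = 7.47 A.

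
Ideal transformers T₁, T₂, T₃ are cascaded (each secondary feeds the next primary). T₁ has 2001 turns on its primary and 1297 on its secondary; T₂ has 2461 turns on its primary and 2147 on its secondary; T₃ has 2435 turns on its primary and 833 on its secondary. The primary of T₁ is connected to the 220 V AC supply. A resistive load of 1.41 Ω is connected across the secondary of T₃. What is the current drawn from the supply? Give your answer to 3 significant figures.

After T₁: V = 220.00 × 1297/2001 = 142.60 V.
After T₂: V = 142.60 × 2147/2461 = 124.40 V.
After T₃: V = 124.40 × 833/2435 = 42.558 V.
I_load = 42.558/1.41 = 30.183 A, so P_out = 42.558 × 30.183 = 1284.5 W.
All ideal ⇒ P_in = P_out, so I_supply = 1284.5/220 = 5.84 A.

I_supply ≈ 5.84 A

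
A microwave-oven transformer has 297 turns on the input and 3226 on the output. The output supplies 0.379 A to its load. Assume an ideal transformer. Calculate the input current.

For an ideal transformer I_in/I_out = N_out/N_in, so I_in = 0.379 × 3226/297 = 4.12 A.

I_in ≈ 4.12 A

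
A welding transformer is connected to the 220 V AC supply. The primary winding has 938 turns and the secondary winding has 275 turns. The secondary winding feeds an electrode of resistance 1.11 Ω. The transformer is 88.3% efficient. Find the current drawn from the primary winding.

V_s = 220 × 275/938 = 64.499 V.
I_s = V_s/R = 64.499/1.11 = 58.107 A.
P_out = V_s I_s = 64.499 × 58.107 = 3747.8 W.
P_in = P_out/η = 3747.8/0.883 = 4244.4 W.
I_p = P_in/V_p = 4244.4/220 = 19.3 A.

I_p ≈ 19.3 A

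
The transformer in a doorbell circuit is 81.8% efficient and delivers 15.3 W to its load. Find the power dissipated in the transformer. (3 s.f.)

P_loss ≈ 3.40 W

P_in = P_out/η = 15.3/0.818 = 18.7042 W.
P_loss = P_in − P_out = 18.7042 − 15.3 = 3.40 W.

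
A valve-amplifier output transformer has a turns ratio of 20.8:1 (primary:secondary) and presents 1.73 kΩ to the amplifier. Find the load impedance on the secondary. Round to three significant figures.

Z_s = Z_p/(N_p/N_s)² = 1730/20.8² = 4.00 Ω.

Z_s ≈ 4.00 Ω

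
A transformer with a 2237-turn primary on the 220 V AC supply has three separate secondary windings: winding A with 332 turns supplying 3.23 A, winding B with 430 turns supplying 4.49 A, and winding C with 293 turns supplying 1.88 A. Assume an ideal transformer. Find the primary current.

V_A = 220 × 332/2237 = 32.651 V; V_B = 220 × 430/2237 = 42.289 V; V_C = 220 × 293/2237 = 28.815 V.
P_out = V_A I_A + V_B I_B + V_C I_C = 32.651×3.23 + 42.289×4.49 + 28.815×1.88 = 105.46 + 189.88 + 54.173 = 349.51 W.
Ideal ⇒ P_in = P_out, so I_p = P_out/V_p = 349.51/220 = 1.59 A.

I_p ≈ 1.59 A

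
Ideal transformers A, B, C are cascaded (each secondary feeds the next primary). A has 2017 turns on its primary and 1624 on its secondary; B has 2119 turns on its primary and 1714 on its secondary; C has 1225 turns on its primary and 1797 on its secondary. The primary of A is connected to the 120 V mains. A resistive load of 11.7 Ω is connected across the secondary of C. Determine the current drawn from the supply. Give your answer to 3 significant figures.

Secondary of A: V = 120.00 × 1624/2017 = 96.619 V.
Secondary of B: V = 96.619 × 1714/2119 = 78.152 V.
Secondary of C: V = 78.152 × 1797/1225 = 114.64 V.
I_load = 114.64/11.7 = 9.7987 A, so P_out = 114.64 × 9.7987 = 1123.4 W.
All ideal ⇒ P_in = P_out, so I_supply = 1123.4/120 = 9.36 A.

I_supply ≈ 9.36 A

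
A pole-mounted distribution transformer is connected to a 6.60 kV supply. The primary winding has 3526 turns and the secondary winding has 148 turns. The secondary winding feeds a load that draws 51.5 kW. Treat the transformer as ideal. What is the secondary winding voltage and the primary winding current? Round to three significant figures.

V_s ≈ 277 V, I_p ≈ 7.80 A

V_s = V_p × N_s/N_p = 6600 × 148/3526 = 277.03 V.
I_s = P/V_s = 51500/277.03 = 185.90 A.
I_p = I_s × N_s/N_p = 185.90 × 148/3526 = 7.80 A.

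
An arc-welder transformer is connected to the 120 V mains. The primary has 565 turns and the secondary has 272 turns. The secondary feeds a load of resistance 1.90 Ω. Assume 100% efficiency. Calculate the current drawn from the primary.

V_s = V_p × N_s/N_p = 120 × 272/565 = 57.770 V.
I_s = V_s/R = 57.770/1.90 = 30.405 A.
For an ideal transformer I_p N_p = I_s N_s, so I_p = 30.405 × 272/565 = 14.6 A.

I_p ≈ 14.6 A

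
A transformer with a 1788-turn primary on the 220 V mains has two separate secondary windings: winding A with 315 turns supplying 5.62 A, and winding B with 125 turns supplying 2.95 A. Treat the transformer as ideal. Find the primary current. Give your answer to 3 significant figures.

V_A = 220 × 315/1788 = 38.758 V; V_B = 220 × 125/1788 = 15.380 V.
P_out = V_A I_A + V_B I_B = 38.758×5.62 + 15.380×2.95 = 217.82 + 45.372 = 263.19 W.
Ideal ⇒ P_in = P_out, so I_p = P_out/V_p = 263.19/220 = 1.20 A.

I_p ≈ 1.20 A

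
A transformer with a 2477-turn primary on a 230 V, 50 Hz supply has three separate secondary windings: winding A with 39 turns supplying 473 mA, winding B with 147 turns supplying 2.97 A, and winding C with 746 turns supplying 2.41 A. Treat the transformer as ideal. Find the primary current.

I_p ≈ 0.910 A

V_A = 230 × 39/2477 = 3.6213 V; V_B = 230 × 147/2477 = 13.650 V; V_C = 230 × 746/2477 = 69.269 V.
P_out = V_A I_A + V_B I_B + V_C I_C = 3.6213×0.473 + 13.650×2.97 + 69.269×2.41 = 1.7129 + 40.539 + 166.94 = 209.19 W.
Ideal ⇒ P_in = P_out, so I_p = P_out/V_p = 209.19/230 = 0.910 A.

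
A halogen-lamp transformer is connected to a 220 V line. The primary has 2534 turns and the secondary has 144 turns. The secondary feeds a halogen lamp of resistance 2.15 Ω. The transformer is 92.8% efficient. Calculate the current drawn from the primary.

I_p ≈ 0.356 A

V_s = 220 × 144/2534 = 12.502 V.
I_s = V_s/R = 12.502/2.15 = 5.8149 A.
P_out = V_s I_s = 12.502 × 5.8149 = 72.697 W.
P_in = P_out/η = 72.697/0.928 = 78.338 W.
I_p = P_in/V_p = 78.338/220 = 0.356 A.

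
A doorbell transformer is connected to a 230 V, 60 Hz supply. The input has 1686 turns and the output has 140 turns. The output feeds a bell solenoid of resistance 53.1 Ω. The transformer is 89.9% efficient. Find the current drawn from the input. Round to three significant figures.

V_out = 230 × 140/1686 = 19.098 V.
I_out = V_out/R = 19.098/53.1 = 0.35967 A.
P_out = V_out I_out = 19.098 × 0.35967 = 6.8691 W.
P_in = P_out/η = 6.8691/0.899 = 7.6409 W.
I_in = P_in/V_in = 7.6409/230 = 0.0332 A.

I_in ≈ 0.0332 A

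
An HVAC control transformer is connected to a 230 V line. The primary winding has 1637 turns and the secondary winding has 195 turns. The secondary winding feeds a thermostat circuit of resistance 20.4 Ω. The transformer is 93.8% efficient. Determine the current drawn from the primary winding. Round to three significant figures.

I_p ≈ 0.171 A

V_s = 230 × 195/1637 = 27.398 V.
I_s = V_s/R = 27.398/20.4 = 1.3430 A.
P_out = V_s I_s = 27.398 × 1.3430 = 36.796 W.
P_in = P_out/η = 36.796/0.938 = 39.228 W.
I_p = P_in/V_p = 39.228/230 = 0.171 A.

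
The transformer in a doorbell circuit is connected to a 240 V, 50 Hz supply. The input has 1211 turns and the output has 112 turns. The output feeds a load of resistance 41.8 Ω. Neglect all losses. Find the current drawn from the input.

I_in ≈ 0.0491 A

V_out = V_in × N_out/N_in = 240 × 112/1211 = 22.197 V.
I_out = V_out/R = 22.197/41.8 = 0.53102 A.
For an ideal transformer I_in N_in = I_out N_out, so I_in = 0.53102 × 112/1211 = 0.0491 A.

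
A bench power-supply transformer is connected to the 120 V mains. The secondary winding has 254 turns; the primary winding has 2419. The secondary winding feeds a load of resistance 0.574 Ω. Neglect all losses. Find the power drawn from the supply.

V_s = V_p × N_s/N_p = 120 × 254/2419 = 12.600 V.
I_s = V_s/R = 12.600/0.574 = 21.952 A.
I_p = I_s × N_s/N_p = 21.952 × 254/2419 = 2.3050 A.
P = V_p I_p = 120 × 2.3050 = 277 W.

P ≈ 277 W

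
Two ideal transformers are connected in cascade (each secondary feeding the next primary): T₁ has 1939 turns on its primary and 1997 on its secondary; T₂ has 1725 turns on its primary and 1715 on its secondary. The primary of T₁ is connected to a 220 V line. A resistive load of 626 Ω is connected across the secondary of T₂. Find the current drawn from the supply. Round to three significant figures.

Secondary of T₁: V = 220.00 × 1997/1939 = 226.58 V.
Secondary of T₂: V = 226.58 × 1715/1725 = 225.27 V.
I_load = 225.27/626 = 0.35985 A, so P_out = 225.27 × 0.35985 = 81.063 W.
All ideal ⇒ P_in = P_out, so I_supply = 81.063/220 = 0.368 A.

I_supply ≈ 0.368 A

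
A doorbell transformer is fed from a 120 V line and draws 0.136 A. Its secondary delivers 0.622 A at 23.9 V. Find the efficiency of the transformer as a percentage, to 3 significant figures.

P_in = 120 × 0.136 = 16.3200 W.
P_out = 23.9 × 0.622 = 14.8658 W.
η = P_out/P_in = 14.8658/16.3200 = 0.911.

η ≈ 91.1%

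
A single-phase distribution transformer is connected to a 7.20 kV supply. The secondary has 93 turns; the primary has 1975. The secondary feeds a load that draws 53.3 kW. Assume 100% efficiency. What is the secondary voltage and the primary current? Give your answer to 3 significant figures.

V_s ≈ 339 V, I_p ≈ 7.40 A

V_s = V_p × N_s/N_p = 7200 × 93/1975 = 339.04 V.
I_s = P/V_s = 53300/339.04 = 157.21 A.
I_p = I_s × N_s/N_p = 157.21 × 93/1975 = 7.40 A.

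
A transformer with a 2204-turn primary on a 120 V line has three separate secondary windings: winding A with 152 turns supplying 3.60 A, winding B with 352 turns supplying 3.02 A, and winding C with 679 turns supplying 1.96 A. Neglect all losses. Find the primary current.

I_p ≈ 1.33 A

V_A = 120 × 152/2204 = 8.2759 V; V_B = 120 × 352/2204 = 19.165 V; V_C = 120 × 679/2204 = 36.969 V.
P_out = V_A I_A + V_B I_B + V_C I_C = 8.2759×3.60 + 19.165×3.02 + 36.969×1.96 = 29.793 + 57.879 + 72.460 = 160.13 W.
Ideal ⇒ P_in = P_out, so I_p = P_out/V_p = 160.13/120 = 1.33 A.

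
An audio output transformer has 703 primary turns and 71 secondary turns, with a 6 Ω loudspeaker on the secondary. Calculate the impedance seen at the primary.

Z_p = (N_p/N_s)² × Z_s = (703/71)² × 6 = 588 Ω.

Z_p ≈ 588 Ω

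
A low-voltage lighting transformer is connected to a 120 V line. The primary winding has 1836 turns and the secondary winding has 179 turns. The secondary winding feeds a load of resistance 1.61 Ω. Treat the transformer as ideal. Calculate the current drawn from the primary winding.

V_s = V_p × N_s/N_p = 120 × 179/1836 = 11.699 V.
I_s = V_s/R = 11.699/1.61 = 7.2667 A.
For an ideal transformer I_p N_p = I_s N_s, so I_p = 7.2667 × 179/1836 = 0.708 A.

I_p ≈ 0.708 A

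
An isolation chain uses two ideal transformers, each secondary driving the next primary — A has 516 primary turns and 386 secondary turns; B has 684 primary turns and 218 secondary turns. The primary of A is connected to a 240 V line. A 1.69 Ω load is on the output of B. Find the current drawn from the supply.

I_supply ≈ 8.07 A

After A: V = 240.00 × 386/516 = 179.53 V.
After B: V = 179.53 × 218/684 = 57.220 V.
I_load = 57.220/1.69 = 33.858 A, so P_out = 57.220 × 33.858 = 1937.4 W.
All ideal ⇒ P_in = P_out, so I_supply = 1937.4/240 = 8.07 A.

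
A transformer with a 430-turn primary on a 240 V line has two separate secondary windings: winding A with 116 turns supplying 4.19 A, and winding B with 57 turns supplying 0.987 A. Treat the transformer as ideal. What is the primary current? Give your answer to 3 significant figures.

V_A = 240 × 116/430 = 64.744 V; V_B = 240 × 57/430 = 31.814 V.
P_out = V_A I_A + V_B I_B = 64.744×4.19 + 31.814×0.987 = 271.28 + 31.400 = 302.68 W.
Ideal ⇒ P_in = P_out, so I_p = P_out/V_p = 302.68/240 = 1.26 A.

I_p ≈ 1.26 A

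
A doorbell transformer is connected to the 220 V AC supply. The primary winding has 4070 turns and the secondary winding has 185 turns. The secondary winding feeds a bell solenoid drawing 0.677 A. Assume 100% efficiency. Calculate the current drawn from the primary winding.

For an ideal transformer I_p N_p = I_s N_s, so I_p = 0.677 × 185/4070 = 0.0308 A.

I_p ≈ 0.0308 A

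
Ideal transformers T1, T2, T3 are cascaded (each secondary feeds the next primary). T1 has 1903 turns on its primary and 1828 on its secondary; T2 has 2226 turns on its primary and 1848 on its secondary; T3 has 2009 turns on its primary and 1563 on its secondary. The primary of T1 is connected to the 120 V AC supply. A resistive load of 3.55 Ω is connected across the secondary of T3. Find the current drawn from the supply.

I_supply ≈ 13.0 A

Secondary of T1: V = 120.00 × 1828/1903 = 115.27 V.
Secondary of T2: V = 115.27 × 1848/2226 = 95.696 V.
Secondary of T3: V = 95.696 × 1563/2009 = 74.452 V.
I_load = 74.452/3.55 = 20.972 A, so P_out = 74.452 × 20.972 = 1561.4 W.
All ideal ⇒ P_in = P_out, so I_supply = 1561.4/120 = 13.0 A.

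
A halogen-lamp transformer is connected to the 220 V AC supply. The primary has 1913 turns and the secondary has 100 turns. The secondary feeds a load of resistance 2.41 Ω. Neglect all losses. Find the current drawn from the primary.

V_s = V_p × N_s/N_p = 220 × 100/1913 = 11.500 V.
I_s = V_s/R = 11.500/2.41 = 4.7719 A.
For an ideal transformer I_p N_p = I_s N_s, so I_p = 4.7719 × 100/1913 = 0.249 A.

I_p ≈ 0.249 A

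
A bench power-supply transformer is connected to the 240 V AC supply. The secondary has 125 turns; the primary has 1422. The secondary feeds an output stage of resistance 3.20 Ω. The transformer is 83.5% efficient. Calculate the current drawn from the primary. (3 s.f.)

I_p ≈ 0.694 A

V_s = 240 × 125/1422 = 21.097 V.
I_s = V_s/R = 21.097/3.20 = 6.5928 A.
P_out = V_s I_s = 21.097 × 6.5928 = 139.09 W.
P_in = P_out/η = 139.09/0.835 = 166.57 W.
I_p = P_in/V_p = 166.57/240 = 0.694 A.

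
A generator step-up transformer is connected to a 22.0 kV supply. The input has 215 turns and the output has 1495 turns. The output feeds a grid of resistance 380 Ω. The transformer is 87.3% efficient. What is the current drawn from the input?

V_out = 22000 × 1495/215 = 152980 V.
I_out = V_out/R = 152980/380 = 402.57 A.
P_out = V_out I_out = 152980 × 402.57 = 6.1584×10^7 W.
P_in = P_out/η = 6.1584×10^7/0.873 = 7.0543×10^7 W.
I_in = P_in/V_in = 7.0543×10^7/22000 = 3210 A.

I_in ≈ 3210 A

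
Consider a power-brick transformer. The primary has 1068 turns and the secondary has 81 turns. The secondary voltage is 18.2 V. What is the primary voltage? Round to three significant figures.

V_p ≈ 240 V

V_p/V_s = N_p/N_s, so V_p = 18.2 × 1068/81 = 240 V.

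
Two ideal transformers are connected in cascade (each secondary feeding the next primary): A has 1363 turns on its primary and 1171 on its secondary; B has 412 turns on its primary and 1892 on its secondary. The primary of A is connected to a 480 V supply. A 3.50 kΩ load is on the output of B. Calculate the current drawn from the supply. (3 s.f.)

Secondary of A: V = 480.00 × 1171/1363 = 412.38 V.
Secondary of B: V = 412.38 × 1892/412 = 1893.8 V.
I_load = 1893.8/3500 = 0.54108 A, so P_out = 1893.8 × 0.54108 = 1024.7 W.
All ideal ⇒ P_in = P_out, so I_supply = 1024.7/480 = 2.13 A.

I_supply ≈ 2.13 A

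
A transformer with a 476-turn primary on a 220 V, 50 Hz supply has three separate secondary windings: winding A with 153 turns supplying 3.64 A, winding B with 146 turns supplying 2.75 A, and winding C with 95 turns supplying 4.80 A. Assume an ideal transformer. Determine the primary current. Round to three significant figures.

I_p ≈ 2.97 A

V_A = 220 × 153/476 = 70.714 V; V_B = 220 × 146/476 = 67.479 V; V_C = 220 × 95/476 = 43.908 V.
P_out = V_A I_A + V_B I_B + V_C I_C = 70.714×3.64 + 67.479×2.75 + 43.908×4.80 = 257.40 + 185.57 + 210.76 = 653.72 W.
Ideal ⇒ P_in = P_out, so I_p = P_out/V_p = 653.72/220 = 2.97 A.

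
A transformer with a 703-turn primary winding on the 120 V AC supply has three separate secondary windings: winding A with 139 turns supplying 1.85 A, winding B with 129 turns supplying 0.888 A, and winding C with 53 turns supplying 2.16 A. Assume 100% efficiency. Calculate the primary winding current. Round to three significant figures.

V_A = 120 × 139/703 = 23.727 V; V_B = 120 × 129/703 = 22.020 V; V_C = 120 × 53/703 = 9.0469 V.
P_out = V_A I_A + V_B I_B + V_C I_C = 23.727×1.85 + 22.020×0.888 + 9.0469×2.16 = 43.895 + 19.554 + 19.541 = 82.990 W.
Ideal ⇒ P_in = P_out, so I_p = P_out/V_p = 82.990/120 = 0.692 A.

I_p ≈ 0.692 A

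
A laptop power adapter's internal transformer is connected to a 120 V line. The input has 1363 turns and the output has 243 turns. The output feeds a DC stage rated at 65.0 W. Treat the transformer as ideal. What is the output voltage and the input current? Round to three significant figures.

V_out = V_in × N_out/N_in = 120 × 243/1363 = 21.394 V.
I_out = P/V_out = 65.0/21.394 = 3.0382 A.
I_in = I_out × N_out/N_in = 3.0382 × 243/1363 = 0.542 A.

V_out ≈ 21.4 V, I_in ≈ 0.542 A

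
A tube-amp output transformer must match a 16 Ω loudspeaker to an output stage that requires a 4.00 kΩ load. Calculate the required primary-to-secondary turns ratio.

N_p/N_s ≈ 15.8

Z_p/Z_s = (N_p/N_s)², so N_p/N_s = √(4000/16) = √250 = 15.8.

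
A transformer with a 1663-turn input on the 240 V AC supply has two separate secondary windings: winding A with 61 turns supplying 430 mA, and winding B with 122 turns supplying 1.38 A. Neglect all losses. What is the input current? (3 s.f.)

I_in ≈ 0.117 A

V_A = 240 × 61/1663 = 8.8034 V; V_B = 240 × 122/1663 = 17.607 V.
P_out = V_A I_A + V_B I_B = 8.8034×0.430 + 17.607×1.38 = 3.7854 + 24.297 = 28.083 W.
Ideal ⇒ P_in = P_out, so I_in = P_out/V_in = 28.083/240 = 0.117 A.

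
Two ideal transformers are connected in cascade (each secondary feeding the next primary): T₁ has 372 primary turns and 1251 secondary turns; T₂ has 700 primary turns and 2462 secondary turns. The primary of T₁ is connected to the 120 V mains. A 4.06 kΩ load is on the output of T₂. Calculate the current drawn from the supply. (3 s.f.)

I_supply ≈ 4.13 A

Secondary of T₁: V = 120.00 × 1251/372 = 403.55 V.
Secondary of T₂: V = 403.55 × 2462/700 = 1419.3 V.
I_load = 1419.3/4060 = 0.34959 A, so P_out = 1419.3 × 0.34959 = 496.19 W.
All ideal ⇒ P_in = P_out, so I_supply = 496.19/120 = 4.13 A.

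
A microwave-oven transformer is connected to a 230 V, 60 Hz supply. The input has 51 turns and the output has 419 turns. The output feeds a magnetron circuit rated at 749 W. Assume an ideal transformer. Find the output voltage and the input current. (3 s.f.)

V_out = V_in × N_out/N_in = 230 × 419/51 = 1889.6 V.
I_out = P/V_out = 749/1889.6 = 0.39638 A.
I_in = I_out × N_out/N_in = 0.39638 × 419/51 = 3.26 A.

V_out ≈ 1890 V, I_in ≈ 3.26 A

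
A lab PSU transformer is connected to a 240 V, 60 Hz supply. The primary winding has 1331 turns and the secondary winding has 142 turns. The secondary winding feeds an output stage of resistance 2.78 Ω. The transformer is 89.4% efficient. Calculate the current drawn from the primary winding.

V_s = 240 × 142/1331 = 25.605 V.
I_s = V_s/R = 25.605/2.78 = 9.2104 A.
P_out = V_s I_s = 25.605 × 9.2104 = 235.83 W.
P_in = P_out/η = 235.83/0.894 = 263.79 W.
I_p = P_in/V_p = 263.79/240 = 1.10 A.

I_p ≈ 1.10 A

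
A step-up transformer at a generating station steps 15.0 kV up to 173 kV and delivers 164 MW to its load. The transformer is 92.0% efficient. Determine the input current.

I_in ≈ 11900 A

P_in = P_out/η = 1.64×10^8/0.920 = 1.7826×10^8 W.
I_in = P_in/V_in = 1.7826×10^8/15000 = 11900 A.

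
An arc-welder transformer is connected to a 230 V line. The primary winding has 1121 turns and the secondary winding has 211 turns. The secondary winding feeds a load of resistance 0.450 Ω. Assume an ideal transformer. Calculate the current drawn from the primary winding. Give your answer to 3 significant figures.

I_p ≈ 18.1 A

V_s = V_p × N_s/N_p = 230 × 211/1121 = 43.292 V.
I_s = V_s/R = 43.292/0.450 = 96.204 A.
For an ideal transformer I_p N_p = I_s N_s, so I_p = 96.204 × 211/1121 = 18.1 A.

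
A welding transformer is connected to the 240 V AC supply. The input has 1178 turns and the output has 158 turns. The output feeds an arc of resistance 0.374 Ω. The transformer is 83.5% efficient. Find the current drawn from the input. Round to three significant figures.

V_out = 240 × 158/1178 = 32.190 V.
I_out = V_out/R = 32.190/0.374 = 86.070 A.
P_out = V_out I_out = 32.190 × 86.070 = 2770.6 W.
P_in = P_out/η = 2770.6/0.835 = 3318.1 W.
I_in = P_in/V_in = 3318.1/240 = 13.8 A.

I_in ≈ 13.8 A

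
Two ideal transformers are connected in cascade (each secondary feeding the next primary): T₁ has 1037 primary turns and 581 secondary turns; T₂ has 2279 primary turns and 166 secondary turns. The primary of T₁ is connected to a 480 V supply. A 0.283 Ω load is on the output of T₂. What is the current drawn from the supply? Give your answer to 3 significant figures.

I_supply ≈ 2.82 A

Secondary of T₁: V = 480.00 × 581/1037 = 268.93 V.
Secondary of T₂: V = 268.93 × 166/2279 = 19.589 V.
I_load = 19.589/0.283 = 69.218 A, so P_out = 19.589 × 69.218 = 1355.9 W.
All ideal ⇒ P_in = P_out, so I_supply = 1355.9/480 = 2.82 A.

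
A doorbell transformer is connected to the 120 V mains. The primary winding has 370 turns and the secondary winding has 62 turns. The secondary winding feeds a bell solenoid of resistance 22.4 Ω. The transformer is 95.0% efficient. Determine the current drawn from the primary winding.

I_p ≈ 0.158 A

V_s = 120 × 62/370 = 20.108 V.
I_s = V_s/R = 20.108/22.4 = 0.89768 A.
P_out = V_s I_s = 20.108 × 0.89768 = 18.051 W.
P_in = P_out/η = 18.051/0.950 = 19.001 W.
I_p = P_in/V_p = 19.001/120 = 0.158 A.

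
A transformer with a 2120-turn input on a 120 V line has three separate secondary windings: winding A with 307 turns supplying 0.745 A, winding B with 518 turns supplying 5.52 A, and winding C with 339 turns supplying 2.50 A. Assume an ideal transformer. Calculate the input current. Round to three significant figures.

I_in ≈ 1.86 A

V_A = 120 × 307/2120 = 17.377 V; V_B = 120 × 518/2120 = 29.321 V; V_C = 120 × 339/2120 = 19.189 V.
P_out = V_A I_A + V_B I_B + V_C I_C = 17.377×0.745 + 29.321×5.52 + 19.189×2.50 = 12.946 + 161.85 + 47.972 = 222.77 W.
Ideal ⇒ P_in = P_out, so I_in = P_out/V_in = 222.77/120 = 1.86 A.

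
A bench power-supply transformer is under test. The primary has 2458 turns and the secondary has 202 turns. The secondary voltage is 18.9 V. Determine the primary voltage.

V_p ≈ 230 V

V_p/V_s = N_p/N_s, so V_p = 18.9 × 2458/202 = 230 V.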